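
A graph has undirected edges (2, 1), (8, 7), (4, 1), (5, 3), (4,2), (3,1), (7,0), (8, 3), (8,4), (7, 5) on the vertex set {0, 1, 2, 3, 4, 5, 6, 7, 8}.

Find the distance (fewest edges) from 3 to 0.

3

Distance 0: 3.
Distance 1: 1, 5, 8.
Distance 2: 2, 4, 7.
Distance 3: 0 — contains 0.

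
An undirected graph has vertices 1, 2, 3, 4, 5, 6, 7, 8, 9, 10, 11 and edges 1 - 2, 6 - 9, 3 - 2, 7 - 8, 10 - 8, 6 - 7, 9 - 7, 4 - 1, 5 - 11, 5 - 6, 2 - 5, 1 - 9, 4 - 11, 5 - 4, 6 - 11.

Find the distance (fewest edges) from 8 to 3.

5

Distance 0: 8.
Distance 1: 7, 10.
Distance 2: 6, 9.
Distance 3: 1, 5, 11.
Distance 4: 2, 4.
Distance 5: 3 — contains 3.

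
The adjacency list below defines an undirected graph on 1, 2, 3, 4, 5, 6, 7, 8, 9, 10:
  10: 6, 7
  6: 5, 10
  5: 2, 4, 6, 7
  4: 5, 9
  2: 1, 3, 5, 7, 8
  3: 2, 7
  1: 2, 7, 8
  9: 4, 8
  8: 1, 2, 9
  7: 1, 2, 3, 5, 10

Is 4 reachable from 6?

Yes

Explore from 6.
Distance 1: reach 5, 10.
Distance 2: reach 2, 4, 7.
Found 4.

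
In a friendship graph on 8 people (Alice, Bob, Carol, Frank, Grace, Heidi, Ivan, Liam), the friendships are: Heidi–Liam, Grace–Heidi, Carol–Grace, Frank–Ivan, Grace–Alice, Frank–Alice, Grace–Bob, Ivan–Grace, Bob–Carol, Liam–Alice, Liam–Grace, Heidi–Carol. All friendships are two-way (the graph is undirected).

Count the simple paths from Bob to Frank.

Bob–Carol–Grace–Alice–Frank
Bob–Carol–Grace–Heidi–Liam–Alice–Frank
Bob–Carol–Grace–Ivan–Frank
Bob–Carol–Grace–Liam–Alice–Frank
Bob–Carol–Heidi–Grace–Alice–Frank
Bob–Carol–Heidi–Grace–Ivan–Frank
Bob–Carol–Heidi–Grace–Liam–Alice–Frank
Bob–Carol–Heidi–Liam–Alice–Frank
... and 8 more.

16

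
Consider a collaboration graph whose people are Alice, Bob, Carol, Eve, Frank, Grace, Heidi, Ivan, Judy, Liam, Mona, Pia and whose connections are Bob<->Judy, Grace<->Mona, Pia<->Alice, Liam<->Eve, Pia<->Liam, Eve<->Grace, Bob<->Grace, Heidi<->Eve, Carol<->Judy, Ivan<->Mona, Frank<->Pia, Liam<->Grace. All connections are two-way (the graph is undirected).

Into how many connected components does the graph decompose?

1

From Alice: component {Alice, Bob, Carol, Eve, Frank, Grace, Heidi, Ivan, Judy, Liam, Mona, Pia}.
That's 1 component.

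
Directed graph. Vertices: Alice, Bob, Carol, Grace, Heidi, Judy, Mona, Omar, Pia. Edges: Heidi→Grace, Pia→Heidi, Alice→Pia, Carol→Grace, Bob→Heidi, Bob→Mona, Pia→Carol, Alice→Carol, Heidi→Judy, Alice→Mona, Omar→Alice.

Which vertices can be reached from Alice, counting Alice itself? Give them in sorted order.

Start at Alice.
Its neighbours: Carol, Mona, Pia.
Then their neighbours: Grace, Heidi.
Then next layer: Judy.
Nothing further is reachable.

Alice, Carol, Grace, Heidi, Judy, Mona, Pia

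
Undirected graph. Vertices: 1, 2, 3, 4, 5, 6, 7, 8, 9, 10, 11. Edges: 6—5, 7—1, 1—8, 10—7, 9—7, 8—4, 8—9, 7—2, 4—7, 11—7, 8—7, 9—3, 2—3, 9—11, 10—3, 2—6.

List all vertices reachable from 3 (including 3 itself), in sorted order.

Start at 3.
Its neighbours: 2, 9, 10.
Then their neighbours: 6, 7, 8, 11.
Then next layer: 1, 4, 5.
Every vertex is now reached.

1, 2, 3, 4, 5, 6, 7, 8, 9, 10, 11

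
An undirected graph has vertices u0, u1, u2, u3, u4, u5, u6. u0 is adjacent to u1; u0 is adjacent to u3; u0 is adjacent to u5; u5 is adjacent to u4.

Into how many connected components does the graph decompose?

From u0: component {u0, u1, u3, u4, u5}.
From u2: component {u2}.
From u6: component {u6}.
That's 3 components.

3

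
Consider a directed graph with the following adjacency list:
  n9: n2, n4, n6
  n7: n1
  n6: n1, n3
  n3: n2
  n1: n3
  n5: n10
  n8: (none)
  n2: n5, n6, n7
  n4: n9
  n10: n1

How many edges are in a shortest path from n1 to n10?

Distance 0: n1.
Distance 1: n3.
Distance 2: n2.
Distance 3: n5, n6, n7.
Distance 4: n10 — contains n10.

4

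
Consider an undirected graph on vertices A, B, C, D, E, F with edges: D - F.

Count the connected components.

From A: component {A}.
From B: component {B}.
From C: component {C}.
From D: component {D, F}.
From E: component {E}.
That's 5 components.

5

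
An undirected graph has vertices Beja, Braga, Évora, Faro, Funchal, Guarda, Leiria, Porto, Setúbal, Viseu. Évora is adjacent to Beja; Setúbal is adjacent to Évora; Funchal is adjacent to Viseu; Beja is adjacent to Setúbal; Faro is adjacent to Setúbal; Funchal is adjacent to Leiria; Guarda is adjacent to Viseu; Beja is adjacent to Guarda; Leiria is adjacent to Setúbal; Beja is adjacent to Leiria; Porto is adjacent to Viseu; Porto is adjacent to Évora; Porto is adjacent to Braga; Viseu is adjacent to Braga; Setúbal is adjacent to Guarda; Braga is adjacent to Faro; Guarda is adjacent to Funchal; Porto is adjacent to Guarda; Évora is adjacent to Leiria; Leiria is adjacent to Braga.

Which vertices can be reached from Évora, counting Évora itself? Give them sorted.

Beja, Braga, Évora, Faro, Funchal, Guarda, Leiria, Porto, Setúbal, Viseu

Start at Évora.
Its neighbours: Beja, Leiria, Porto, Setúbal.
Then their neighbours: Braga, Faro, Funchal, Guarda, Viseu.
Every vertex is now reached.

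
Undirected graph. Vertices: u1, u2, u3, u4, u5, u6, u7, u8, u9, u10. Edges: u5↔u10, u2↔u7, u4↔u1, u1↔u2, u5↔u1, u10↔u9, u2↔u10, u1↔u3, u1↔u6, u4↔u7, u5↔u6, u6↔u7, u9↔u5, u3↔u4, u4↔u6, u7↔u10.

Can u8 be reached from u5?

No

Explore from u5.
Distance 1: reach u1, u6, u9, u10.
Distance 2: reach u2, u3, u4, u7.
The search is exhausted without reaching u8; it lies in a different component.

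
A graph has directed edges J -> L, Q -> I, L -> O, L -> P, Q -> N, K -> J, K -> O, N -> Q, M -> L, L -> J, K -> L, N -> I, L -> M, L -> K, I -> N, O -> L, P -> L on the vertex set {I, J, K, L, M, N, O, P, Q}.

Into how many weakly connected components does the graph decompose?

2

From I: component {I, N, Q}.
From J: component {J, K, L, M, O, P}.
That's 2 components.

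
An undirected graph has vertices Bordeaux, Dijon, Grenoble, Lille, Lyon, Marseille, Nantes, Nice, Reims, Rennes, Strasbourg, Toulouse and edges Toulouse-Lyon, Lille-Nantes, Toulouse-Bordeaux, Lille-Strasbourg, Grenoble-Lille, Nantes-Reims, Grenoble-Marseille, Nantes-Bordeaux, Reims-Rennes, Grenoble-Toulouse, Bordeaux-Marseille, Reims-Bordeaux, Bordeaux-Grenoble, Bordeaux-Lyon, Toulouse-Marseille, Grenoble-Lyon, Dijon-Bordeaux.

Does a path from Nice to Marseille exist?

No

Nice has no edges, so nothing is reachable from it.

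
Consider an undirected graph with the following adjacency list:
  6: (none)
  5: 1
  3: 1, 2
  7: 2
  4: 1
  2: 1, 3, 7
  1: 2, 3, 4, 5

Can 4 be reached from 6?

No

6 has no edges, so nothing is reachable from it.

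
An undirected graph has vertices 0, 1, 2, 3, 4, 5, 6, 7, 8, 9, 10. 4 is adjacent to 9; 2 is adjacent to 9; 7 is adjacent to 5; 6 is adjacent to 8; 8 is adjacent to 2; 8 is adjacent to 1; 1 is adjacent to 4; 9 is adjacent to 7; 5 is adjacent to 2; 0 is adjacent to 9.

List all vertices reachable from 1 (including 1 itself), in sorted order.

Start at 1.
Its neighbours: 4, 8.
Then their neighbours: 2, 6, 9.
Then next layer: 0, 5, 7.
Nothing further is reachable.

0, 1, 2, 4, 5, 6, 7, 8, 9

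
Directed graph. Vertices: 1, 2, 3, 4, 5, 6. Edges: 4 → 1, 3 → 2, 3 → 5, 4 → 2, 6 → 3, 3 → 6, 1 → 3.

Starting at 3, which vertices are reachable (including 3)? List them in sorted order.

2, 3, 5, 6

Start at 3.
Its neighbours: 2, 5, 6.
Nothing further is reachable.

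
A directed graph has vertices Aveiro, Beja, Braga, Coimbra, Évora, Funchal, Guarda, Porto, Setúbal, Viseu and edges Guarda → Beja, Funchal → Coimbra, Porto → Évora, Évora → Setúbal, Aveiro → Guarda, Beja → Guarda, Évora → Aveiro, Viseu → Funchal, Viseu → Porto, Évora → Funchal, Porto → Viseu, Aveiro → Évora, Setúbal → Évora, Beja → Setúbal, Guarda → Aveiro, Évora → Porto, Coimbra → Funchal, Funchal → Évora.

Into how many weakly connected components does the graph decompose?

2

From Aveiro: component {Aveiro, Beja, Coimbra, Évora, Funchal, Guarda, Porto, Setúbal, Viseu}.
From Braga: component {Braga}.
That's 2 components.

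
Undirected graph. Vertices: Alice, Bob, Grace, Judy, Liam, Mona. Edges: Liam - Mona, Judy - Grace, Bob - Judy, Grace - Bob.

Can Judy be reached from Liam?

No

Explore from Liam.
Distance 1: reach Mona.
The search is exhausted without reaching Judy; it lies in a different component.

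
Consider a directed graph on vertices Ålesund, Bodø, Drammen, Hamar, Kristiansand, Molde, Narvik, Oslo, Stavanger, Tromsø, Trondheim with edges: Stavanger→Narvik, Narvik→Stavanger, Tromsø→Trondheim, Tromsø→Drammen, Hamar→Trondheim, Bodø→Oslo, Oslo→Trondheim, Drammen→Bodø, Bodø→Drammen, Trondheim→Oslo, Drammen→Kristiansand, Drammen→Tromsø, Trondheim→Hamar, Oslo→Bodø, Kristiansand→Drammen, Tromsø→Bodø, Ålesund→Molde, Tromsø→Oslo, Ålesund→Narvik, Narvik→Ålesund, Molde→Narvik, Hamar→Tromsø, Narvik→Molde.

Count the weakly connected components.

2

From Ålesund: component {Ålesund, Molde, Narvik, Stavanger}.
From Bodø: component {Bodø, Drammen, Hamar, Kristiansand, Oslo, Tromsø, Trondheim}.
That's 2 components.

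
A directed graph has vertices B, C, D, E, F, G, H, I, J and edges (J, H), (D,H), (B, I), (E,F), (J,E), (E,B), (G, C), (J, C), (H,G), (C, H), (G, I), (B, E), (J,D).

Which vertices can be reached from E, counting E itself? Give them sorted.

B, E, F, I

Start at E.
Its neighbours: B, F.
Then their neighbours: I.
Nothing further is reachable.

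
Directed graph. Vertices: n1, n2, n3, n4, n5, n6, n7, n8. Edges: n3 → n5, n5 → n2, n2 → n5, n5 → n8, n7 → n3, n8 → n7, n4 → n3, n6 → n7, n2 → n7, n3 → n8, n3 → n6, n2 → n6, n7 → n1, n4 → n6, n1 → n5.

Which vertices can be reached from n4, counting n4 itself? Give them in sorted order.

Start at n4.
Its neighbours: n3, n6.
Then their neighbours: n5, n7, n8.
Then next layer: n1, n2.
Every vertex is now reached.

n1, n2, n3, n4, n5, n6, n7, n8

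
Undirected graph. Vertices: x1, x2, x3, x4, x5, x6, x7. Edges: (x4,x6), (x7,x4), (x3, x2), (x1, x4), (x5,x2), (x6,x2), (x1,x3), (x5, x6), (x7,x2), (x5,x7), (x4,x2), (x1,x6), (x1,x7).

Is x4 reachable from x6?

Explore from x6.
Distance 1: reach x1, x2, x4, x5.
Found x4.

Yes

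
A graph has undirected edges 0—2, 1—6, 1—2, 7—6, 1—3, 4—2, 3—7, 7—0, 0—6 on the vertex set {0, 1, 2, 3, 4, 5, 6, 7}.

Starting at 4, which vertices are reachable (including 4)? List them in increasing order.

Start at 4.
Its neighbours: 2.
Then their neighbours: 0, 1.
Then next layer: 3, 6, 7.
Nothing further is reachable.

0, 1, 2, 3, 4, 6, 7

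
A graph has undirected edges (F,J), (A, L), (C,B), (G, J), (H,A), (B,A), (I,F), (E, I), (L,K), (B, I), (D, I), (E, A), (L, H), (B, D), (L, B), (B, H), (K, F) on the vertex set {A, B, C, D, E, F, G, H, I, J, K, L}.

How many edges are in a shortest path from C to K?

Distance 0: C.
Distance 1: B.
Distance 2: A, D, H, I, L.
Distance 3: E, F, K — contains K.

3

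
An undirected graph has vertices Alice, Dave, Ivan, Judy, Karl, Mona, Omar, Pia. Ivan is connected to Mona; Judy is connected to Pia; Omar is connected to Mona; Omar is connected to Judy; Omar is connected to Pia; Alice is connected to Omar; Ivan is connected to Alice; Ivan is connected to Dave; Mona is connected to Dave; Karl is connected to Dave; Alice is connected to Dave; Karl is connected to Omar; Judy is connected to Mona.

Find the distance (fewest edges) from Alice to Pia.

Distance 0: Alice.
Distance 1: Dave, Ivan, Omar.
Distance 2: Judy, Karl, Mona, Pia — contains Pia.

2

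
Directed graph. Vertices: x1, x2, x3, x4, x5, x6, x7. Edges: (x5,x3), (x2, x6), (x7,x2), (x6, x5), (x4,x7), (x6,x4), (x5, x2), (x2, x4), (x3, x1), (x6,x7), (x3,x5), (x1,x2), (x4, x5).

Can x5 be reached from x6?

Yes

Explore from x6.
Distance 1: reach x4, x5, x7.
Found x5.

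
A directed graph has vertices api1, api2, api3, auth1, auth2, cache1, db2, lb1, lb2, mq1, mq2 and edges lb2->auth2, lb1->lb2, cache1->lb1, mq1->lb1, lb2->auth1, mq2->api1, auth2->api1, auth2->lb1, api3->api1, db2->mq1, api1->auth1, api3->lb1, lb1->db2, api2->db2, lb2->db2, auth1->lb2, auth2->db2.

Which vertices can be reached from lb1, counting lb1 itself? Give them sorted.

Start at lb1.
Its neighbours: db2, lb2.
Then their neighbours: auth1, auth2, mq1.
Then next layer: api1.
Nothing further is reachable.

api1, auth1, auth2, db2, lb1, lb2, mq1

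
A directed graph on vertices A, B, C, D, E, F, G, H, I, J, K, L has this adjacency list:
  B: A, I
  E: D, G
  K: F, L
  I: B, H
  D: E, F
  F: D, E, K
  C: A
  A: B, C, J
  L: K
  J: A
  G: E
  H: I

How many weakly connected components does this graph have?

From A: component {A, B, C, H, I, J}.
From D: component {D, E, F, G, K, L}.
That's 2 components.

2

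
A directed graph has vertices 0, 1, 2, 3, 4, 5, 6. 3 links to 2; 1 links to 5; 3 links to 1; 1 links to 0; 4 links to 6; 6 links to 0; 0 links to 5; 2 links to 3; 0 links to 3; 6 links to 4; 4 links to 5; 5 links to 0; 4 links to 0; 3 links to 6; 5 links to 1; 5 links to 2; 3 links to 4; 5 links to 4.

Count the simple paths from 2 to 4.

2→3→1→0→5→4
2→3→1→5→4
2→3→4
2→3→6→0→5→4
2→3→6→4

5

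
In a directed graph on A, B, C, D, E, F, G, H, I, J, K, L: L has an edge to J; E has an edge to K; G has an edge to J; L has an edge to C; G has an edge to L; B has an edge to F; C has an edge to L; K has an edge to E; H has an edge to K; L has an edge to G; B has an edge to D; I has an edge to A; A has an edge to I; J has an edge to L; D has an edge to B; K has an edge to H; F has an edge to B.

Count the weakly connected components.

4

From A: component {A, I}.
From B: component {B, D, F}.
From C: component {C, G, J, L}.
From E: component {E, H, K}.
That's 4 components.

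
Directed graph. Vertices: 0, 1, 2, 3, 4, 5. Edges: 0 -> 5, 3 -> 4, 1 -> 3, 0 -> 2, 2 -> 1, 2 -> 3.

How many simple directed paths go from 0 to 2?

1

0→2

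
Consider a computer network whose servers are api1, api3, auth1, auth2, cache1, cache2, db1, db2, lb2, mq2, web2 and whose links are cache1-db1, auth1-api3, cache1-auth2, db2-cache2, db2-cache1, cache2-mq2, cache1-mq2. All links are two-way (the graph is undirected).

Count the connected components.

5

From api1: component {api1}.
From api3: component {api3, auth1}.
From auth2: component {auth2, cache1, cache2, db1, db2, mq2}.
From lb2: component {lb2}.
From web2: component {web2}.
That's 5 components.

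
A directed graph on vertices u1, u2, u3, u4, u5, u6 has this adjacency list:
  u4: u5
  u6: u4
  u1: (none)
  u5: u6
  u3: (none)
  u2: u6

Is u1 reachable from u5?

No

Explore from u5.
Distance 1: reach u6.
Distance 2: reach u4.
The search from u5 is exhausted; no directed path reaches u1.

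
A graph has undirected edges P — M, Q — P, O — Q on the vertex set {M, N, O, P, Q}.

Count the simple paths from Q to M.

Q–P–M

1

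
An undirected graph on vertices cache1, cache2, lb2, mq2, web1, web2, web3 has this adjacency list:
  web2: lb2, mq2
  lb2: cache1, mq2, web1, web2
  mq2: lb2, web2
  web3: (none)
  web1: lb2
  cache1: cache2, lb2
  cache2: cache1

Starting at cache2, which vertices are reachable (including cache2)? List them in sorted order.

cache1, cache2, lb2, mq2, web1, web2

Start at cache2.
Its neighbours: cache1.
Then their neighbours: lb2.
Then next layer: mq2, web1, web2.
Nothing further is reachable.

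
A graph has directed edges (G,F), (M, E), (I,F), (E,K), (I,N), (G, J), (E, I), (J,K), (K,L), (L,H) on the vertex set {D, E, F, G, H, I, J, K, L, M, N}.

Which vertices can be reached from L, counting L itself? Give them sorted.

H, L

Start at L.
Its neighbours: H.
Nothing further is reachable.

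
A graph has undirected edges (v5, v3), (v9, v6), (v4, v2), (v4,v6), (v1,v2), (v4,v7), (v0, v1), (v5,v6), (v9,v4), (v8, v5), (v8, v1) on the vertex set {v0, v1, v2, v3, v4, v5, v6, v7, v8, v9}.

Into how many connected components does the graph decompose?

1

From v0: component {v0, v1, v2, v3, v4, v5, v6, v7, v8, v9}.
That's 1 component.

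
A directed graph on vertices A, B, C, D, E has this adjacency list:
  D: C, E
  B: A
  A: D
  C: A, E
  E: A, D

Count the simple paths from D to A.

D→C→A
D→C→E→A
D→E→A

3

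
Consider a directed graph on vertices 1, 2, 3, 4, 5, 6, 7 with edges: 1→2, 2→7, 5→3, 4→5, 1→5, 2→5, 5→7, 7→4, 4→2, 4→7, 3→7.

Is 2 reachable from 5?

Explore from 5.
Distance 1: reach 3, 7.
Distance 2: reach 4.
Distance 3: reach 2.
Found 2.

Yes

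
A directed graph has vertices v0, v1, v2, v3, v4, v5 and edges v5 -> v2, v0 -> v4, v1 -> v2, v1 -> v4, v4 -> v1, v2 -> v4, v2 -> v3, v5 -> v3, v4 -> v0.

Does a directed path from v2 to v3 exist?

Yes

Explore from v2.
Distance 1: reach v3, v4.
Found v3.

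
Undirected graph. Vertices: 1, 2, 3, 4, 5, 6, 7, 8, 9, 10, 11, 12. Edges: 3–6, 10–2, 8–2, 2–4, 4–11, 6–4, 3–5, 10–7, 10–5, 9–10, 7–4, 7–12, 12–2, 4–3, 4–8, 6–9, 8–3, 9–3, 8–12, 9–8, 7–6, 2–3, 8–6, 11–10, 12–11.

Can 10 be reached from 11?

Explore from 11.
Distance 1: reach 4, 10, 12.
Found 10.

Yes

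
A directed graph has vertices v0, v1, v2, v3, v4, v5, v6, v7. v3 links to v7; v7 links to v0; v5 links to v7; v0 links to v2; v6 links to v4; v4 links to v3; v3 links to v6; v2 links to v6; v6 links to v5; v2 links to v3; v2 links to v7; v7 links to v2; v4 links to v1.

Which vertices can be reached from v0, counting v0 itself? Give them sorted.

v0, v1, v2, v3, v4, v5, v6, v7

Start at v0.
Its neighbours: v2.
Then their neighbours: v3, v6, v7.
Then next layer: v4, v5.
Then next layer: v1.
Every vertex is now reached.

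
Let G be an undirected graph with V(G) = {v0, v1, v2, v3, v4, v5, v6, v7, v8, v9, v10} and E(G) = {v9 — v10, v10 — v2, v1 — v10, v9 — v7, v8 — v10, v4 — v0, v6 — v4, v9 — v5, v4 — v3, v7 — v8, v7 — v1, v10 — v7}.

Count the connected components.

2

From v0: component {v0, v3, v4, v6}.
From v1: component {v1, v2, v5, v7, v8, v9, v10}.
That's 2 components.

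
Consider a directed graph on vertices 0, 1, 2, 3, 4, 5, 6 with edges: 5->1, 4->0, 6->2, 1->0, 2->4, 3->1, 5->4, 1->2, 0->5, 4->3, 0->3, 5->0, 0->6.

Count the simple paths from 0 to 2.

0→3→1→2
0→5→1→2
0→5→4→3→1→2
0→6→2

4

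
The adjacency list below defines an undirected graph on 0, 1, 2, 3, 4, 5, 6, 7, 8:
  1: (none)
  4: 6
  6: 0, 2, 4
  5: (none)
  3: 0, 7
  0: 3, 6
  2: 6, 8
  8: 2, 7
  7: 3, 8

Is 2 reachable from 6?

Yes

Explore from 6.
Distance 1: reach 0, 2, 4.
Found 2.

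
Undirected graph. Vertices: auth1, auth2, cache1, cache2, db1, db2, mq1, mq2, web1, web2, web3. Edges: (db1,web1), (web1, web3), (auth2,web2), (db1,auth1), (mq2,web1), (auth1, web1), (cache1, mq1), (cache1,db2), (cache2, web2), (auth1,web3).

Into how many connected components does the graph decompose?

3

From auth1: component {auth1, db1, mq2, web1, web3}.
From auth2: component {auth2, cache2, web2}.
From cache1: component {cache1, db2, mq1}.
That's 3 components.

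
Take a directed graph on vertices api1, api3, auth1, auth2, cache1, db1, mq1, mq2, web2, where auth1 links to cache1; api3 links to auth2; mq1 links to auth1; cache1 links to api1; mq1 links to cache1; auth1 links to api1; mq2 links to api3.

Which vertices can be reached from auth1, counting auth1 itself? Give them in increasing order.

api1, auth1, cache1

Start at auth1.
Its neighbours: api1, cache1.
Nothing further is reachable.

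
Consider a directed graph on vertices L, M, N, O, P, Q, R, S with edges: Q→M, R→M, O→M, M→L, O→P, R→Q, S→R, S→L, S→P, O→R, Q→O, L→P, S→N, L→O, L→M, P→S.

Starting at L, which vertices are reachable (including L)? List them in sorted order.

L, M, N, O, P, Q, R, S

Start at L.
Its neighbours: M, O, P.
Then their neighbours: R, S.
Then next layer: N, Q.
Every vertex is now reached.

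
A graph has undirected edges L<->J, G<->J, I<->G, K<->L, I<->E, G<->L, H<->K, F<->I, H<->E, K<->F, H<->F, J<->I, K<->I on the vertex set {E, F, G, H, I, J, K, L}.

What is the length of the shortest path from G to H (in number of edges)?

3

Distance 0: G.
Distance 1: I, J, L.
Distance 2: E, F, K.
Distance 3: H — contains H.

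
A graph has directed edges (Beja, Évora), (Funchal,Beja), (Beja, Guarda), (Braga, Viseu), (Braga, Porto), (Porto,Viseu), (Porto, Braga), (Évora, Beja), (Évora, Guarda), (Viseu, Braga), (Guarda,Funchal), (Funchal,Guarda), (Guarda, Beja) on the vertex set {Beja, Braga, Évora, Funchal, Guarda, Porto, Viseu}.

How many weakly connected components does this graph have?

From Beja: component {Beja, Évora, Funchal, Guarda}.
From Braga: component {Braga, Porto, Viseu}.
That's 2 components.

2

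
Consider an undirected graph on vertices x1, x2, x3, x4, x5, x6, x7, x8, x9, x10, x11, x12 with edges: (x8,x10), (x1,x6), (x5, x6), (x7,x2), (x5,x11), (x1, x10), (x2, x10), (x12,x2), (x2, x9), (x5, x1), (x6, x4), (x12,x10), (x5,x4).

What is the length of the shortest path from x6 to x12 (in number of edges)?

3

Distance 0: x6.
Distance 1: x1, x4, x5.
Distance 2: x10, x11.
Distance 3: x2, x8, x12 — contains x12.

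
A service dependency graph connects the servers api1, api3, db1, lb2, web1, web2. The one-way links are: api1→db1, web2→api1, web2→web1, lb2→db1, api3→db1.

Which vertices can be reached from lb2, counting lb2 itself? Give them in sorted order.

db1, lb2

Start at lb2.
Its neighbours: db1.
Nothing further is reachable.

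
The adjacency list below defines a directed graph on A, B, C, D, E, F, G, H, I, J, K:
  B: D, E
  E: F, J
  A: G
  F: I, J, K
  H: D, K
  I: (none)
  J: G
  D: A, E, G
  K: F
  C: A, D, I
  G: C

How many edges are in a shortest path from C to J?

3

Distance 0: C.
Distance 1: A, D, I.
Distance 2: E, G.
Distance 3: F, J — contains J.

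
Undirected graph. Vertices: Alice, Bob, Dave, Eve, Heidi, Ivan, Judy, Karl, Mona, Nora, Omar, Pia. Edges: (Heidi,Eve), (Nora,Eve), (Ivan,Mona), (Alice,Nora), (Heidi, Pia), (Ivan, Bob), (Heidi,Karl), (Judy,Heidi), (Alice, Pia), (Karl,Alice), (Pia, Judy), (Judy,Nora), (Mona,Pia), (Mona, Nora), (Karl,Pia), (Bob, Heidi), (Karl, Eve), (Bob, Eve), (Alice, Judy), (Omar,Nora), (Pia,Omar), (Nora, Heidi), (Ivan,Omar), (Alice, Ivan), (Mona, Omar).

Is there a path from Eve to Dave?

No

Explore from Eve.
Distance 1: reach Bob, Heidi, Karl, Nora.
Distance 2: reach Alice, Ivan, Judy, Mona, Omar, Pia.
The search is exhausted without reaching Dave; it lies in a different component.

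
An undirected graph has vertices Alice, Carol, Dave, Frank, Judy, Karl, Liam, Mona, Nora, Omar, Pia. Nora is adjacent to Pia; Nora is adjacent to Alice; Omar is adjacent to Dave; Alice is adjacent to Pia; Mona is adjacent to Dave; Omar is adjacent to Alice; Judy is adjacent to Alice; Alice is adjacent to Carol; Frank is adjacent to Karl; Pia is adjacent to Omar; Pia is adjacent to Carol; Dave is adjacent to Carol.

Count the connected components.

3

From Alice: component {Alice, Carol, Dave, Judy, Mona, Nora, Omar, Pia}.
From Frank: component {Frank, Karl}.
From Liam: component {Liam}.
That's 3 components.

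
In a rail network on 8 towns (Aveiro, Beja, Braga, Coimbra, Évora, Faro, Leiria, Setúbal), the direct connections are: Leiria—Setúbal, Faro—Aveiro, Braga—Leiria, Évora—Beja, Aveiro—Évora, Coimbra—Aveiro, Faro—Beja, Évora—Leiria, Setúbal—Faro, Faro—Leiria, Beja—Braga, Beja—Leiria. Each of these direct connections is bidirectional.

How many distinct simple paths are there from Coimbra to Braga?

17

Coimbra–Aveiro–Évora–Beja–Braga
Coimbra–Aveiro–Évora–Beja–Faro–Leiria–Braga
Coimbra–Aveiro–Évora–Beja–Faro–Setúbal–Leiria–Braga
Coimbra–Aveiro–Évora–Beja–Leiria–Braga
Coimbra–Aveiro–Évora–Leiria–Beja–Braga
Coimbra–Aveiro–Évora–Leiria–Braga
Coimbra–Aveiro–Évora–Leiria–Faro–Beja–Braga
Coimbra–Aveiro–Évora–Leiria–Setúbal–Faro–Beja–Braga
... and 9 more.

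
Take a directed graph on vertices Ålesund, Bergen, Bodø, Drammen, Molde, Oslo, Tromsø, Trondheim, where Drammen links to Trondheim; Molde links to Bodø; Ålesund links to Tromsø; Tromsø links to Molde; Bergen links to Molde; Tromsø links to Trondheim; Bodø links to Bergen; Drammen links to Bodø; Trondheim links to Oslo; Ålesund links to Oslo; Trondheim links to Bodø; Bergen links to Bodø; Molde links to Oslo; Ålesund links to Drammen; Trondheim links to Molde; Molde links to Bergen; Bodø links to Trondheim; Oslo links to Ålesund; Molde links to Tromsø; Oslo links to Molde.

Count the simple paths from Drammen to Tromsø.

12

Drammen→Bodø→Bergen→Molde→Oslo→Ålesund→Tromsø
Drammen→Bodø→Bergen→Molde→Tromsø
Drammen→Bodø→Trondheim→Molde→Oslo→Ålesund→Tromsø
Drammen→Bodø→Trondheim→Molde→Tromsø
Drammen→Bodø→Trondheim→Oslo→Ålesund→Tromsø
Drammen→Bodø→Trondheim→Oslo→Molde→Tromsø
Drammen→Trondheim→Bodø→Bergen→Molde→Oslo→Ålesund→Tromsø
Drammen→Trondheim→Bodø→Bergen→Molde→Tromsø
Drammen→Trondheim→Molde→Oslo→Ålesund→Tromsø
Drammen→Trondheim→Molde→Tromsø
Drammen→Trondheim→Oslo→Ålesund→Tromsø
Drammen→Trondheim→Oslo→Molde→Tromsø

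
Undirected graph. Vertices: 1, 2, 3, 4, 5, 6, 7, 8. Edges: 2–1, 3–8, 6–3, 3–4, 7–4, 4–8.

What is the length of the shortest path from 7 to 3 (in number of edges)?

2

Distance 0: 7.
Distance 1: 4.
Distance 2: 3, 8 — contains 3.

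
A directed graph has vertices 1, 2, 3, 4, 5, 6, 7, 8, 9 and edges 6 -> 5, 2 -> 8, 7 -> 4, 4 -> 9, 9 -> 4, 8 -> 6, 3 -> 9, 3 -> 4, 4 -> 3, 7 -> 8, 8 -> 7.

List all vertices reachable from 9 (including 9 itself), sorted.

3, 4, 9

Start at 9.
Its neighbours: 4.
Then their neighbours: 3.
Nothing further is reachable.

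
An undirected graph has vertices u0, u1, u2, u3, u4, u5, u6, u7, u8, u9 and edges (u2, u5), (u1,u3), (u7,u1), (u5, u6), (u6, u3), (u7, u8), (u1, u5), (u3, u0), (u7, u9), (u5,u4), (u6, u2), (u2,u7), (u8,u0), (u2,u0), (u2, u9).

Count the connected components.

1

From u0: component {u0, u1, u2, u3, u4, u5, u6, u7, u8, u9}.
That's 1 component.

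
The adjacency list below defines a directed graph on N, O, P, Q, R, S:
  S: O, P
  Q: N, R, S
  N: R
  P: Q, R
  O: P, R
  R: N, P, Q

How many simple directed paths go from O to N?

7

O→P→Q→N
O→P→Q→R→N
O→P→R→N
O→P→R→Q→N
O→R→N
O→R→P→Q→N
O→R→Q→N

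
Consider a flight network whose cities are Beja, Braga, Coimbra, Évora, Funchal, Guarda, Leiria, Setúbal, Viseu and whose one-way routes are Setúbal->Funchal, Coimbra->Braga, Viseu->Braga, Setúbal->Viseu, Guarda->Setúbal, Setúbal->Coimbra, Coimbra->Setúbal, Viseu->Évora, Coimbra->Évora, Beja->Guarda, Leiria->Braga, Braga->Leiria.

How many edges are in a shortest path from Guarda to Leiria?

Distance 0: Guarda.
Distance 1: Setúbal.
Distance 2: Coimbra, Funchal, Viseu.
Distance 3: Braga, Évora.
Distance 4: Leiria — contains Leiria.

4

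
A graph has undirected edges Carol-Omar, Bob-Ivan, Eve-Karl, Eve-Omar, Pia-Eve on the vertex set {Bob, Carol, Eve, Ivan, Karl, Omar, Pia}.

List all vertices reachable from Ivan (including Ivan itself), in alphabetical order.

Start at Ivan.
Its neighbours: Bob.
Nothing further is reachable.

Bob, Ivan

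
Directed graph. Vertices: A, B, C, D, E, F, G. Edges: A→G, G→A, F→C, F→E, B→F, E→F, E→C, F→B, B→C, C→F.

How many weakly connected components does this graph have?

From A: component {A, G}.
From B: component {B, C, E, F}.
From D: component {D}.
That's 3 components.

3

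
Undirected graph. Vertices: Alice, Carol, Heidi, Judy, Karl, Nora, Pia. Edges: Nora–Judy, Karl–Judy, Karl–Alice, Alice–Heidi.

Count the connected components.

3

From Alice: component {Alice, Heidi, Judy, Karl, Nora}.
From Carol: component {Carol}.
From Pia: component {Pia}.
That's 3 components.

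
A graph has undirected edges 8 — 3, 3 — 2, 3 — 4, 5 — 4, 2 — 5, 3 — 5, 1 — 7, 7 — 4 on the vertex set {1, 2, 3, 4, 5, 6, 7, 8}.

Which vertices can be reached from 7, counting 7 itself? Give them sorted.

Start at 7.
Its neighbours: 1, 4.
Then their neighbours: 3, 5.
Then next layer: 2, 8.
Nothing further is reachable.

1, 2, 3, 4, 5, 7, 8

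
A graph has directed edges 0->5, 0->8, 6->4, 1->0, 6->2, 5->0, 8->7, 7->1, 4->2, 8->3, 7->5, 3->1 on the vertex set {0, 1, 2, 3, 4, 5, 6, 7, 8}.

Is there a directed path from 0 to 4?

No

Explore from 0.
Distance 1: reach 5, 8.
Distance 2: reach 3, 7.
Distance 3: reach 1.
The search from 0 is exhausted; no directed path reaches 4.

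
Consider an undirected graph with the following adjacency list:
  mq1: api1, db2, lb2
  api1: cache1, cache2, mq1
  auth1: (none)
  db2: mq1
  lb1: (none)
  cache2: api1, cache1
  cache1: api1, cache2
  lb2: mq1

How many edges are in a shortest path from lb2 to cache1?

3

Distance 0: lb2.
Distance 1: mq1.
Distance 2: api1, db2.
Distance 3: cache1, cache2 — contains cache1.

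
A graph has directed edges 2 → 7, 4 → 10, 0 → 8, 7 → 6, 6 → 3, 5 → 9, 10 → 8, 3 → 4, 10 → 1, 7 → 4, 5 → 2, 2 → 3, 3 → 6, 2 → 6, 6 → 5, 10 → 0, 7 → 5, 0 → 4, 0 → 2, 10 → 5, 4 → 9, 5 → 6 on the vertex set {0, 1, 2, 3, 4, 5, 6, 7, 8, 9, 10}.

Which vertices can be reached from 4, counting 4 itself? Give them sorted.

Start at 4.
Its neighbours: 9, 10.
Then their neighbours: 0, 1, 5, 8.
Then next layer: 2, 6.
Then next layer: 3, 7.
Every vertex is now reached.

0, 1, 2, 3, 4, 5, 6, 7, 8, 9, 10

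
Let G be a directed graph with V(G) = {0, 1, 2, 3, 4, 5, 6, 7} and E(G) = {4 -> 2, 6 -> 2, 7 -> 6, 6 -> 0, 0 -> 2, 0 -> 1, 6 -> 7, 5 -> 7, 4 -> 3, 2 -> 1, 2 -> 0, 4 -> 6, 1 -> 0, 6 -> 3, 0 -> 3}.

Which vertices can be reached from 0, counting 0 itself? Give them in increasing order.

Start at 0.
Its neighbours: 1, 2, 3.
Nothing further is reachable.

0, 1, 2, 3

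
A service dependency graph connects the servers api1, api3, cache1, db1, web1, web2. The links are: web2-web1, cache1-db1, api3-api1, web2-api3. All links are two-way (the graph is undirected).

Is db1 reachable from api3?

No

Explore from api3.
Distance 1: reach api1, web2.
Distance 2: reach web1.
The search is exhausted without reaching db1; it lies in a different component.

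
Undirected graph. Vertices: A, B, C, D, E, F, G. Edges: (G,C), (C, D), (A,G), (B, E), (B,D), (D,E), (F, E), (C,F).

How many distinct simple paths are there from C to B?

4

C–D–B
C–D–E–B
C–F–E–B
C–F–E–D–B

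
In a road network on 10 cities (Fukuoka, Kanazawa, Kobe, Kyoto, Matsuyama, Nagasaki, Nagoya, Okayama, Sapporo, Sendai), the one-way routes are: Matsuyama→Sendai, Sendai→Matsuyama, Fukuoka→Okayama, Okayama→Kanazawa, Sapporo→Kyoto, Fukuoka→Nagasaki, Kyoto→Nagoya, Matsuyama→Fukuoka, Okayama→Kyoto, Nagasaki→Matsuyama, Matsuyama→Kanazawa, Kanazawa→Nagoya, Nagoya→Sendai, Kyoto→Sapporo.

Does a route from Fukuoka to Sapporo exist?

Explore from Fukuoka.
Distance 1: reach Nagasaki, Okayama.
Distance 2: reach Kanazawa, Kyoto, Matsuyama.
Distance 3: reach Nagoya, Sapporo, Sendai.
Found Sapporo.

Yes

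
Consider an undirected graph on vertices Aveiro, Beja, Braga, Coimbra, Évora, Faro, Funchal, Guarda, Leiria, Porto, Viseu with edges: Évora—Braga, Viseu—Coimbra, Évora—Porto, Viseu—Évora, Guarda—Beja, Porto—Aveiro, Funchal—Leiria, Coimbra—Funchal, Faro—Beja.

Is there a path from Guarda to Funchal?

No

Explore from Guarda.
Distance 1: reach Beja.
Distance 2: reach Faro.
The search is exhausted without reaching Funchal; it lies in a different component.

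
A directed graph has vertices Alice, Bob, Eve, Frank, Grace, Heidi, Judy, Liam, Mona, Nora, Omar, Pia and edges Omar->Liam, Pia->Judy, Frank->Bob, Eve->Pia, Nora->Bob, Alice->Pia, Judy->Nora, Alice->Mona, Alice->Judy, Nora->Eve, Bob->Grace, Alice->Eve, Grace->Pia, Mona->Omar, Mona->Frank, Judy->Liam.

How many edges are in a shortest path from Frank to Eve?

6

Distance 0: Frank.
Distance 1: Bob.
Distance 2: Grace.
Distance 3: Pia.
Distance 4: Judy.
Distance 5: Liam, Nora.
Distance 6: Eve — contains Eve.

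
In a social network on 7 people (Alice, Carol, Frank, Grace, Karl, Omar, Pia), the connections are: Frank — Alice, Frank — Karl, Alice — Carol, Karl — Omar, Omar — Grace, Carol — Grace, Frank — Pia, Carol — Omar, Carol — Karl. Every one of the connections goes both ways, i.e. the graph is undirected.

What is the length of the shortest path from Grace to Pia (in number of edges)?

4

Distance 0: Grace.
Distance 1: Carol, Omar.
Distance 2: Alice, Karl.
Distance 3: Frank.
Distance 4: Pia — contains Pia.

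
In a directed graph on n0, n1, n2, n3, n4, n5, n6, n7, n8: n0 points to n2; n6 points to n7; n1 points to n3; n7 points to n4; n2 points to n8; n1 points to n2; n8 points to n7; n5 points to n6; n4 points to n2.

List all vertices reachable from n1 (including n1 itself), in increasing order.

n1, n2, n3, n4, n7, n8

Start at n1.
Its neighbours: n2, n3.
Then their neighbours: n8.
Then next layer: n7.
Then next layer: n4.
Nothing further is reachable.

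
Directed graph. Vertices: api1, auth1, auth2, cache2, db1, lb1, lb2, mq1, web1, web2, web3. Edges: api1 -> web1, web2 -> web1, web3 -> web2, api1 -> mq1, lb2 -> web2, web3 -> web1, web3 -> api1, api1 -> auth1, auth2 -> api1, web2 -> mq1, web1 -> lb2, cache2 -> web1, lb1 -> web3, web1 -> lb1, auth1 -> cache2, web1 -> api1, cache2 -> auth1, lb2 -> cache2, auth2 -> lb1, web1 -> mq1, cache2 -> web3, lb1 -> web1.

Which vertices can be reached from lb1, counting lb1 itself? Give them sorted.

api1, auth1, cache2, lb1, lb2, mq1, web1, web2, web3

Start at lb1.
Its neighbours: web1, web3.
Then their neighbours: api1, lb2, mq1, web2.
Then next layer: auth1, cache2.
Nothing further is reachable.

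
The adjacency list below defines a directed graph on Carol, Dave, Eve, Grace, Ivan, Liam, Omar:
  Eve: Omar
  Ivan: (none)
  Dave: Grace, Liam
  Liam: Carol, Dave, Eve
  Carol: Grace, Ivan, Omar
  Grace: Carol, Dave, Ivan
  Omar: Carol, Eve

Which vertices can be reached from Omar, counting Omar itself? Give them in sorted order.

Carol, Dave, Eve, Grace, Ivan, Liam, Omar

Start at Omar.
Its neighbours: Carol, Eve.
Then their neighbours: Grace, Ivan.
Then next layer: Dave.
Then next layer: Liam.
Every vertex is now reached.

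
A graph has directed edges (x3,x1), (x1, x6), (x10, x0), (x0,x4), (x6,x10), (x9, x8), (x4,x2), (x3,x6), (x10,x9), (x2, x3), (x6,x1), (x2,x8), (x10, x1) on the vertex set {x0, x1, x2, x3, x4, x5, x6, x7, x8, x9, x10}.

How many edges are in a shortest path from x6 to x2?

Distance 0: x6.
Distance 1: x1, x10.
Distance 2: x0, x9.
Distance 3: x4, x8.
Distance 4: x2 — contains x2.

4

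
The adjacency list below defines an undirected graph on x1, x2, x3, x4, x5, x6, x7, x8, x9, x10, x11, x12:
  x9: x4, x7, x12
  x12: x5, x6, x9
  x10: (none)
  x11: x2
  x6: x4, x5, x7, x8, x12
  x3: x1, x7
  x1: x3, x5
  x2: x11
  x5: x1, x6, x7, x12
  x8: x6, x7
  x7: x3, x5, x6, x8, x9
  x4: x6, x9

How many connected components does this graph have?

3

From x1: component {x1, x3, x4, x5, x6, x7, x8, x9, x12}.
From x2: component {x2, x11}.
From x10: component {x10}.
That's 3 components.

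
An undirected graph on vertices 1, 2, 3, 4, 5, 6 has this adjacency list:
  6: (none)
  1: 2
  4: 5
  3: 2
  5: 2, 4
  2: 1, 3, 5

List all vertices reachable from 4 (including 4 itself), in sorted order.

Start at 4.
Its neighbours: 5.
Then their neighbours: 2.
Then next layer: 1, 3.
Nothing further is reachable.

1, 2, 3, 4, 5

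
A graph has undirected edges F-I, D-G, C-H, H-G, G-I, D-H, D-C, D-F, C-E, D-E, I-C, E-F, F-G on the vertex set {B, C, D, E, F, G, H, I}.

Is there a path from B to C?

B has no edges, so nothing is reachable from it.

No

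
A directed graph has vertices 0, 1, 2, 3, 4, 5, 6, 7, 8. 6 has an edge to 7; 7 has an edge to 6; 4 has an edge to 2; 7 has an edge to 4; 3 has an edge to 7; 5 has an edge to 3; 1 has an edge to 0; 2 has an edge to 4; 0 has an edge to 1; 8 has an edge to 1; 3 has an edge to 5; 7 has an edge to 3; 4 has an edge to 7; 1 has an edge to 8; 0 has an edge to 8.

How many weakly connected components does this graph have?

From 0: component {0, 1, 8}.
From 2: component {2, 3, 4, 5, 6, 7}.
That's 2 components.

2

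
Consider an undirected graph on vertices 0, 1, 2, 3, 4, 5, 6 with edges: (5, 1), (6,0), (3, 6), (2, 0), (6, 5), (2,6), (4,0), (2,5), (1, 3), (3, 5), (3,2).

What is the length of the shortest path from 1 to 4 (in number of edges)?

Distance 0: 1.
Distance 1: 3, 5.
Distance 2: 2, 6.
Distance 3: 0.
Distance 4: 4 — contains 4.

4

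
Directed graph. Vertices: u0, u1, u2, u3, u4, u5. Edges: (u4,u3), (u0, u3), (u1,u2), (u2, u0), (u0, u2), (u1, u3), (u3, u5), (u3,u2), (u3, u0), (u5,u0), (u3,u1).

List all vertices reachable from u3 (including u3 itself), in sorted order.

u0, u1, u2, u3, u5

Start at u3.
Its neighbours: u0, u1, u2, u5.
Nothing further is reachable.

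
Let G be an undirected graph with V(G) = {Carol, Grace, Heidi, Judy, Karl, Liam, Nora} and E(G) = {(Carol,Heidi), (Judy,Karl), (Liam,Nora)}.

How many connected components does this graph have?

From Carol: component {Carol, Heidi}.
From Grace: component {Grace}.
From Judy: component {Judy, Karl}.
From Liam: component {Liam, Nora}.
That's 4 components.

4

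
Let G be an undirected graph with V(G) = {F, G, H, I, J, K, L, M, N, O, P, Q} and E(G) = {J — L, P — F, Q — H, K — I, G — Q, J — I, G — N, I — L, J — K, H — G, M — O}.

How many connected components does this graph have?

4

From F: component {F, P}.
From G: component {G, H, N, Q}.
From I: component {I, J, K, L}.
From M: component {M, O}.
That's 4 components.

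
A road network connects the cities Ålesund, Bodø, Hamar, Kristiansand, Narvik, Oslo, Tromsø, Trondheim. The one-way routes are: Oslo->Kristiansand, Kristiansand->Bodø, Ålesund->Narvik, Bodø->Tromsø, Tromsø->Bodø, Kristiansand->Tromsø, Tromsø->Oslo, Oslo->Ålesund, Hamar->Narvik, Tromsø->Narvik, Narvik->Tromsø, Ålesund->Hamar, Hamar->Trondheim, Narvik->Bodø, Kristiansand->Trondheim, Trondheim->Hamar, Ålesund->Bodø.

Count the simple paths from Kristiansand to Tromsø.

4

Kristiansand→Bodø→Tromsø
Kristiansand→Tromsø
Kristiansand→Trondheim→Hamar→Narvik→Bodø→Tromsø
Kristiansand→Trondheim→Hamar→Narvik→Tromsø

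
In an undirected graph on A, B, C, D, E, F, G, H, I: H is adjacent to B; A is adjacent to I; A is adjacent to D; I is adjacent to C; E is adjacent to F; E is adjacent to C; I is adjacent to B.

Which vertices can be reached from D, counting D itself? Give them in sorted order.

Start at D.
Its neighbours: A.
Then their neighbours: I.
Then next layer: B, C.
Then next layer: E, H.
Then next layer: F.
Nothing further is reachable.

A, B, C, D, E, F, H, I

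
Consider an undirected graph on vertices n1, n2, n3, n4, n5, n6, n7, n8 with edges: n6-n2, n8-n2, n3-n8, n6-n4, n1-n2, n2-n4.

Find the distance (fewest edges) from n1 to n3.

Distance 0: n1.
Distance 1: n2.
Distance 2: n4, n6, n8.
Distance 3: n3 — contains n3.

3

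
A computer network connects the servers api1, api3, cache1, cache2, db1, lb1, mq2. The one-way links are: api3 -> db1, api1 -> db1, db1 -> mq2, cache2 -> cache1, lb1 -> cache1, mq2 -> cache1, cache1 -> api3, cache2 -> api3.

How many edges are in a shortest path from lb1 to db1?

3

Distance 0: lb1.
Distance 1: cache1.
Distance 2: api3.
Distance 3: db1 — contains db1.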